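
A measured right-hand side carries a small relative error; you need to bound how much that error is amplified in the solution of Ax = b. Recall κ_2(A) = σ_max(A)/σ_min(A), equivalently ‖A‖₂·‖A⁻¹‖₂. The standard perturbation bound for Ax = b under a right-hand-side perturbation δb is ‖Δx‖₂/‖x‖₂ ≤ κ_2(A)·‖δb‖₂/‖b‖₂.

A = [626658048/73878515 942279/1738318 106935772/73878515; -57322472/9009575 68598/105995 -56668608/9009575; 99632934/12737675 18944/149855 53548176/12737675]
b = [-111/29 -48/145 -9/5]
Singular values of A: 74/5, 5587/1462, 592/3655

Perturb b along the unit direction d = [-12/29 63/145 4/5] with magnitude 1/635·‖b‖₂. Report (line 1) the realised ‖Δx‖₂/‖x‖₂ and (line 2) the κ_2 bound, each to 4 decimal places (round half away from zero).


from the listed singular values, σ₁ = 74/5, σ_n = 592/3655
κ_2(A) = (74/5) / (592/3655) = 91.3750
bound on ‖Δx‖/‖x‖: κ·ε = 91.3750·1/635 = 0.1439
solve Ax = b  →  x = [-0.5393 -0.1723 0.5804]
‖b‖₂ = 4.2426 and ‖x‖₂ = 0.8108
δb = ε·‖b‖·d = [-0.0028 0.0029 0.0053]; solving A·Δx = δb gives ‖Δx‖ = 0.0413
dividing the unrounded norms, ‖Δx‖/‖x‖ = 0.0509
realised/bound (from unrounded values) ≈ 0.3536

0.0509
0.1439


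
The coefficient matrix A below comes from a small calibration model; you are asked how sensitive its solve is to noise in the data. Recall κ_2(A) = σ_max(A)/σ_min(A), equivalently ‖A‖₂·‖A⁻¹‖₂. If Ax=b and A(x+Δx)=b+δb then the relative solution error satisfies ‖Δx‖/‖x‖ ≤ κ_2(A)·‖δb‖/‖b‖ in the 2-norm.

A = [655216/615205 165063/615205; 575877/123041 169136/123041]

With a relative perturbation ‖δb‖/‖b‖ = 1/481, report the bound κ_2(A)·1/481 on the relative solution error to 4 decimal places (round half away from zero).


0.2496

AᵀA = [5187487201/225150025 1512903168/225150025; 1512903168/225150025 441654049/225150025]; tr = 225165650/9006001, det = 390625/9006001
λ_max, λ_min = (225165650/9006001 ± √50685498063360000/81108054012001)/2 = 25, 15625/9006001
κ = σ_max/σ_min = 5/(125/3001) = 120.0400
bound on ‖Δx‖/‖x‖: κ·ε = 120.0400·1/481 = 0.2496


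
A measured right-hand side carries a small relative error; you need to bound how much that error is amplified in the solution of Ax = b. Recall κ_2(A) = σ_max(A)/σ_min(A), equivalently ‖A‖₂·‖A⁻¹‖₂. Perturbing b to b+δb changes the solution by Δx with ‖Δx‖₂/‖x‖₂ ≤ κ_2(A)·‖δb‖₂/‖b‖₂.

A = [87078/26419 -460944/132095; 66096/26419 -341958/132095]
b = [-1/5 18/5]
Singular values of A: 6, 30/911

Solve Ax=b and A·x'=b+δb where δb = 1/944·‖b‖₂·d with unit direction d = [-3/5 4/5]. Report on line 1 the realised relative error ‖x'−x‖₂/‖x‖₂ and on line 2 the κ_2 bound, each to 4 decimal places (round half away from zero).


σ_max = 6, σ_min = 30/911
κ_2(A) = 6 / (30/911) = 182.2000
κ_2(A)·‖δb‖/‖b‖ = 0.1930
solve Ax = b  →  x = [66.1989 62.5862]
‖b‖ = 3.6056, ‖x‖ = 91.1006
with δb = [-0.0023 0.0031], A·Δx = δb → ‖Δx‖ = 0.1160
realised ‖Δx‖/‖x‖ = 0.0013
tightness: 0.0013 against a bound of 0.1930 (unrounded ratio ≈ 0.0066)

0.0013
0.1930


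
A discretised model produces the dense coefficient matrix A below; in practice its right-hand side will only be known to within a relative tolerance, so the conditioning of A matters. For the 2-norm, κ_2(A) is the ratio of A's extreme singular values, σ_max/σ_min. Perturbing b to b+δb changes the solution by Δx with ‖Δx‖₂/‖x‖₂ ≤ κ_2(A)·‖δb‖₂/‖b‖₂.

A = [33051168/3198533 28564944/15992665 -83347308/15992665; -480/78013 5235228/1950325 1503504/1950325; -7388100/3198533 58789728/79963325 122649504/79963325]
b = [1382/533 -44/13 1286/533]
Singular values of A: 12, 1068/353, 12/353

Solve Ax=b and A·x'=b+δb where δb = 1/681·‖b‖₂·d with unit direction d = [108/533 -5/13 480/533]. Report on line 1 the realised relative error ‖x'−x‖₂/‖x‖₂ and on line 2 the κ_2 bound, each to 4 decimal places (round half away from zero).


largest singular value 12, smallest 12/353
κ = σ_max/σ_min = 12/(12/353) = 353.0000
κ_2(A)·‖δb‖/‖b‖ = 0.5184
solve Ax = b  →  x = [55.5196 -29.6832 99.4102]
2-norm of b is 4.8990; of x, 117.6686
δb = ε·‖b‖·d = [0.0015 -0.0028 0.0065]; solving A·Δx = δb gives ‖Δx‖ = 0.2116
relative error = 0.0018
so the bound overstates the realised error by a factor of ≈ 288.2281 (computed from the unrounded values)

0.0018
0.5184


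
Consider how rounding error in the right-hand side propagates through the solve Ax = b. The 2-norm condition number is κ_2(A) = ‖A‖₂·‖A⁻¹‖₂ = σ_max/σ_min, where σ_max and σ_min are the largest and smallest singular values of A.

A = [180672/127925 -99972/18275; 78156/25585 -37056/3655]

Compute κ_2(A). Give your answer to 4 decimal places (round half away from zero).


60.2000

form AᵀA = [641354256/56625625 -313030656/8089375; -313030656/8089375 153367056/1155625] with trace 13050144/90601 and determinant 518400/90601
solving λ² − 13050144/90601·λ + 518400/90601 = 0 gives λ = 144, 3600/90601
so κ_2 = √(144 / (3600/90601)) = 60.2000


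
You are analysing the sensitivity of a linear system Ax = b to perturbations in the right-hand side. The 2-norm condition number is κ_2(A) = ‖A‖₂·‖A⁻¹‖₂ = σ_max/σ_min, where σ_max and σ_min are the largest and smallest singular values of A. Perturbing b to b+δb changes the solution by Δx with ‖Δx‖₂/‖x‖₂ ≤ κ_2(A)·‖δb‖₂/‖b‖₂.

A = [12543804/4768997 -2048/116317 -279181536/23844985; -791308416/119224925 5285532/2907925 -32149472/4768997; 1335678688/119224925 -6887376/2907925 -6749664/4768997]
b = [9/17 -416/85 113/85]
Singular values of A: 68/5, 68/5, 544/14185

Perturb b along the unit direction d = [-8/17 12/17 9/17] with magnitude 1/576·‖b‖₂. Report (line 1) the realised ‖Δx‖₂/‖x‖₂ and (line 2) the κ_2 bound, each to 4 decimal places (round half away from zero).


σ_max = 68/5, σ_min = 544/14185
κ = σ_max/σ_min = (68/5)/(544/14185) = 354.6250
worst-case relative error ≤ 354.6250 × 1/576 = 0.6157
solve Ax = b  →  x = [-16.4890 -76.3827 -3.6346]
2-norm of b is 5.0990; of x, 78.2267
with δb = [-0.0042 0.0062 0.0047], A·Δx = δb → ‖Δx‖ = 0.2308
realised ‖Δx‖/‖x‖ = 0.0030
so the bound overstates the realised error by a factor of ≈ 208.6446 (computed from the unrounded values)

0.0030
0.6157


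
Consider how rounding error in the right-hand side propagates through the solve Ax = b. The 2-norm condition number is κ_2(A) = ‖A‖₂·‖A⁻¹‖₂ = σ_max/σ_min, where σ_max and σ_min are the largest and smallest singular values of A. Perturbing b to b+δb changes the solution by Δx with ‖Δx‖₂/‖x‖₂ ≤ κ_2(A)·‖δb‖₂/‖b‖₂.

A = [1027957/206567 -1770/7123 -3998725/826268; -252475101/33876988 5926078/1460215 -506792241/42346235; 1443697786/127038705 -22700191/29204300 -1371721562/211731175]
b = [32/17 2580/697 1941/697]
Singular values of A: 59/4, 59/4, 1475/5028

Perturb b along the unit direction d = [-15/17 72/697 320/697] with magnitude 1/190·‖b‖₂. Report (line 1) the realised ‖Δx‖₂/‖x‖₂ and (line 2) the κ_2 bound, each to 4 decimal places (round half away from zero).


σ_max = 59/4, σ_min = 1475/5028
κ_2(A) = (59/4) / (1475/5028) = 50.2800
κ_2(A)·‖δb‖/‖b‖ = 0.2646
solve Ax = b  →  x = [0.0617 0.0569 -0.3284]
‖b‖ = 5.0000, ‖x‖ = 0.3390
re-solving with b+δb shifts x by Δx of norm 0.0897
relative error = 0.2646
so the bound is sharp here: realised error equals the bound

0.2646
0.2646


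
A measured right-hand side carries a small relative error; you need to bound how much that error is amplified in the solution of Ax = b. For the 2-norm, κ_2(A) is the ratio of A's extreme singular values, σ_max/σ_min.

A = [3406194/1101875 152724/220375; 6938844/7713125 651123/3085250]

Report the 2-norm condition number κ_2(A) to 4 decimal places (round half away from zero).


376.2500

AᵀA = [986645242836/95187675625 44398706418/19037535125; 44398706418/19037535125 1598587749/3046005620]; tr = 2466629649/226502500, det = 1185921/1415640625
λ_max, λ_min = (2466629649/226502500 ± √6084089912320229601/51303382506250000)/2 = 1089/100, 4356/56625625
so κ_2 = √((1089/100) / (4356/56625625)) = 376.2500


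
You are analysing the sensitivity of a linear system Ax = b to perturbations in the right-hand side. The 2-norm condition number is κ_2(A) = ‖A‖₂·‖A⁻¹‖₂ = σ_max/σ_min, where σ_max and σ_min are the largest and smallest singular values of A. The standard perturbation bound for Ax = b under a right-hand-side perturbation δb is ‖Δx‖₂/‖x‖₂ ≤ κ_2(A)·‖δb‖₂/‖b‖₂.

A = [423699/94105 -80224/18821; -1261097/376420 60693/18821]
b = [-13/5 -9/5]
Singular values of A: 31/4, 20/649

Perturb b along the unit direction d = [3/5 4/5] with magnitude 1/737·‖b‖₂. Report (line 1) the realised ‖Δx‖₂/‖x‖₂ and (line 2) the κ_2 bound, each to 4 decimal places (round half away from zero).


largest singular value 31/4, smallest 20/649
κ = σ_max/σ_min = (31/4)/(20/649) = 251.4875
perturbation bound = 251.4875·1/737 = 0.3412
solve Ax = b  →  x = [-67.2314 -70.4058]
‖b‖ = 3.1623, ‖x‖ = 97.3501
re-solving with b+δb shifts x by Δx of norm 0.1392
dividing the unrounded norms, ‖Δx‖/‖x‖ = 0.0014
so the bound overstates the realised error by a factor of ≈ 238.5822 (computed from the unrounded values)

0.0014
0.3412


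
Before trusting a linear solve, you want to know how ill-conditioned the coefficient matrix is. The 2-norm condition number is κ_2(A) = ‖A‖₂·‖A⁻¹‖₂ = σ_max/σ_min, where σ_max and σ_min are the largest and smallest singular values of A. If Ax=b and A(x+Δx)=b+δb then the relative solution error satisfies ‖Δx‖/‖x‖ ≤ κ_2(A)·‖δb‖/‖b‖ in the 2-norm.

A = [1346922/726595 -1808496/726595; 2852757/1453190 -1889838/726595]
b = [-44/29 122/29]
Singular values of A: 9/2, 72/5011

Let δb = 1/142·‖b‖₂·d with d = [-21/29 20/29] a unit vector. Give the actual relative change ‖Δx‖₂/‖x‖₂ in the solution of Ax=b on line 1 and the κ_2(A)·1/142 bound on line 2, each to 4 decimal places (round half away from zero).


from the listed singular values, σ₁ = 9/2, σ_n = 72/5011
condition number: (9/2) ÷ (72/5011) = 313.1875
worst-case relative error ≤ 313.1875 × 1/142 = 2.2055
solve Ax = b  →  x = [222.9778 166.6778]
2-norm of b is 4.4721; of x, 278.3892
with δb = [-0.0228 0.0217], A·Δx = δb → ‖Δx‖ = 2.1919
dividing the unrounded norms, ‖Δx‖/‖x‖ = 0.0079
realised/bound (from unrounded values) ≈ 0.0036

0.0079
2.2055


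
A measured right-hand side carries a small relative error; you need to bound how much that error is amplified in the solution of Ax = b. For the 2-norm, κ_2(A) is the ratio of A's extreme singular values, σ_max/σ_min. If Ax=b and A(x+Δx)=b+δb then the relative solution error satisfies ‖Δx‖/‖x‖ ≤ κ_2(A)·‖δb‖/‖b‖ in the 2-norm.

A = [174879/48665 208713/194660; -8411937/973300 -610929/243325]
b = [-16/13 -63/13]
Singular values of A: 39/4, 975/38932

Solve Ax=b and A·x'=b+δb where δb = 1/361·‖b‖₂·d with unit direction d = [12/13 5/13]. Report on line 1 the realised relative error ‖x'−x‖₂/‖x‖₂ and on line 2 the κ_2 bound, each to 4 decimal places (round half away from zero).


σ_max = 39/4, σ_min = 975/38932
condition number: (39/4) ÷ (975/38932) = 389.3200
bound on ‖Δx‖/‖x‖: κ·ε = 389.3200·1/361 = 1.0784
solve Ax = b  →  x = [33.9353 -114.8843]
2-norm of b is 5.0000; of x, 119.7915
re-solving with b+δb shifts x by Δx of norm 0.5531
realised ‖Δx‖/‖x‖ = 0.0046
so the bound overstates the realised error by a factor of ≈ 233.5934 (computed from the unrounded values)

0.0046
1.0784


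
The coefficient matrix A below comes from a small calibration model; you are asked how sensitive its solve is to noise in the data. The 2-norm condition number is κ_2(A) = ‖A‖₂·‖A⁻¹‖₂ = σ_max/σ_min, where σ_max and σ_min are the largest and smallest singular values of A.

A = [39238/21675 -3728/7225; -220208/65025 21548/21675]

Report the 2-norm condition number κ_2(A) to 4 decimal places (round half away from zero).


AᵀA = [43147508/2926125 -4194848/975375; -4194848/975375 407888/325125]; tr = 374548/23409, det = 64/23409
eigenvalues of AᵀA: λ = (tr ± √(tr²−4·det))/2 = 16, 4/23409
so κ_2 = √(16 / (4/23409)) = 306.0000

306.0000


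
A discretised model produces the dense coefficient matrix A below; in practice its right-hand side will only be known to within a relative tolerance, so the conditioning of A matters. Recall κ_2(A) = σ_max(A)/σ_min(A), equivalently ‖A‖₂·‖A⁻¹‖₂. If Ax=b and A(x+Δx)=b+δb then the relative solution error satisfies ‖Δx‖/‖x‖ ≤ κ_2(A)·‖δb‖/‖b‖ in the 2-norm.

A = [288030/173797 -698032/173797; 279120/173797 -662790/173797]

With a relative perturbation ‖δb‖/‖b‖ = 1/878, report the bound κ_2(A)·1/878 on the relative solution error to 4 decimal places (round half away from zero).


0.3150

AᵀA = [14714100/2762773 -35310720/2762773; -35310720/2762773 84747028/2762773]; tr = 7650856/212521, det = 3600/212521
solving λ² − 7650856/212521·λ + 3600/212521 = 0 gives λ = 36, 100/212521
σ_max=√36=6, σ_min=√(100/212521)=(10/461) → κ = 276.6000
perturbation bound = 276.6000·1/878 = 0.3150


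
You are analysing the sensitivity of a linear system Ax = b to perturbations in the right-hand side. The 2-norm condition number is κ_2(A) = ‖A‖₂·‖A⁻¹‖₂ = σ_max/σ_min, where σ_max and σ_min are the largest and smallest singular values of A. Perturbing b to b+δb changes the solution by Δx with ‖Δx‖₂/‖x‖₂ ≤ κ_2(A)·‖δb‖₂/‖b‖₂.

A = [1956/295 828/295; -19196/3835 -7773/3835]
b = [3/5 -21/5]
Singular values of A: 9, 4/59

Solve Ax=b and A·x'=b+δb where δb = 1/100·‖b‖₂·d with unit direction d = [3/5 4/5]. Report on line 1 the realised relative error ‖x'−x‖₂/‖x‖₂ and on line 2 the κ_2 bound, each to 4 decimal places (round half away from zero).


0.0141
1.3275

σ_max = 9, σ_min = 4/59
κ_2(A) = 9 / (4/59) = 132.7500
κ_2(A)·‖δb‖/‖b‖ = 1.3275
solve Ax = b  →  x = [17.3269 -40.7179]
‖b‖₂ = 4.2426 and ‖x‖₂ = 44.2513
δb = ε·‖b‖·d = [0.0255 0.0339]; solving A·Δx = δb gives ‖Δx‖ = 0.6258
relative error = 0.0141
so the bound overstates the realised error by a factor of ≈ 93.8711 (computed from the unrounded values)


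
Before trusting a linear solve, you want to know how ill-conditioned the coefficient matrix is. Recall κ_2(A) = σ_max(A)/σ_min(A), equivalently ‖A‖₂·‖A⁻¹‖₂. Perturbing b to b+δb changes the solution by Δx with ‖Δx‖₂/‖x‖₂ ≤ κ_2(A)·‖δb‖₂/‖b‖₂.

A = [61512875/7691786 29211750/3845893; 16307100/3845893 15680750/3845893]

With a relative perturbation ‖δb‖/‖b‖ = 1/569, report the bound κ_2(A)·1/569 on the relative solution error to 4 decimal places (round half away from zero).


0.6855

form AᵀA = [16773425025625/204718241764 3993622565625/51179560441; 3993622565625/51179560441 3803502625000/51179560441] with trace 38035000625/243422404 and determinant 9765625/60855601
λ_max, λ_min = (38035000625/243422404 ± √1446623237793125390625/59254466769139216)/2 = 625/4, 62500/60855601
κ_2(A) = √(λ_max/λ_min) = √((625/4) / (62500/60855601)) = 390.0500
worst-case relative error ≤ 390.0500 × 1/569 = 0.6855


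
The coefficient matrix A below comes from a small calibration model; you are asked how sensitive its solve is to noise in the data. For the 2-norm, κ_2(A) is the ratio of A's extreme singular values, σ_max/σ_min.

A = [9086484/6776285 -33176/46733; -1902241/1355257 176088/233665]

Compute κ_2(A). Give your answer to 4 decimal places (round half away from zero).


AᵀA = [205739847841/54599332225 -21945345048/10919866445; -21945345048/10919866445 58523158144/54599332225]; tr = 182880973/37785005, det = 937024/4723125625
eigenvalues of AᵀA: λ = (tr ± √(tr²−4·det))/2 = 121/25, 7744/188925025
σ_max=√(121/25)=(11/5), σ_min=√(7744/188925025)=(88/13745) → κ = 343.6250

343.6250


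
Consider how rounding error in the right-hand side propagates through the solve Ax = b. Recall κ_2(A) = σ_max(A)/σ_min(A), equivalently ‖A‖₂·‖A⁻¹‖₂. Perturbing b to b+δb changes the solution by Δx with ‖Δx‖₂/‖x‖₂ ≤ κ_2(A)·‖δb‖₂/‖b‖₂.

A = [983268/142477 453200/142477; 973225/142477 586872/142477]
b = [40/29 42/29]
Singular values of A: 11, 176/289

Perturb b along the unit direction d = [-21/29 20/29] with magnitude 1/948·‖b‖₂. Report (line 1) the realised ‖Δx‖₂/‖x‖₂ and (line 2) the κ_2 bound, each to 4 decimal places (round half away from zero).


largest singular value 11, smallest 176/289
κ_2(A) = 11 / (176/289) = 18.0625
κ_2(A)·‖δb‖/‖b‖ = 0.0191
solve Ax = b  →  x = [0.1604 0.0856]
‖b‖ = 2.0000, ‖x‖ = 0.1818
with δb = [-0.0015 0.0015], A·Δx = δb → ‖Δx‖ = 0.0035
dividing the unrounded norms, ‖Δx‖/‖x‖ = 0.0191
realised/bound = 1 exactly: the bound is attained for this b and d

0.0191
0.0191


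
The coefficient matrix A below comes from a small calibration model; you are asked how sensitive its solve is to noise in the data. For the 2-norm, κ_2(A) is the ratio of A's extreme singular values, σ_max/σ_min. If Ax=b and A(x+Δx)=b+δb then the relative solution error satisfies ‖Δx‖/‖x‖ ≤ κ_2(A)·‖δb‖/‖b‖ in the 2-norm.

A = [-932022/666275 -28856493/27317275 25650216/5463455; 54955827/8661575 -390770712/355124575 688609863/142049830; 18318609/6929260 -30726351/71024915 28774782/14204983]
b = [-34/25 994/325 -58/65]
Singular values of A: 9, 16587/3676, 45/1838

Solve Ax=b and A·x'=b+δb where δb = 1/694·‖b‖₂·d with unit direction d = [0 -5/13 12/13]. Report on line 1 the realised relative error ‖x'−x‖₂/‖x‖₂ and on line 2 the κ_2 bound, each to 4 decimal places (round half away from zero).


0.0025
0.5297

from the listed singular values, σ₁ = 9, σ_n = 45/1838
κ = σ_max/σ_min = 9/(45/1838) = 367.6000
worst-case relative error ≤ 367.6000 × 1/694 = 0.5297
solve Ax = b  →  x = [0.4742 -79.6647 -18.0729]
‖b‖₂ = 3.4641 and ‖x‖₂ = 81.6904
with δb = [0.0000 -0.0019 0.0046], A·Δx = δb → ‖Δx‖ = 0.2039
realised ‖Δx‖/‖x‖ = 0.0025
tightness: 0.0025 against a bound of 0.5297 (unrounded ratio ≈ 0.0047)


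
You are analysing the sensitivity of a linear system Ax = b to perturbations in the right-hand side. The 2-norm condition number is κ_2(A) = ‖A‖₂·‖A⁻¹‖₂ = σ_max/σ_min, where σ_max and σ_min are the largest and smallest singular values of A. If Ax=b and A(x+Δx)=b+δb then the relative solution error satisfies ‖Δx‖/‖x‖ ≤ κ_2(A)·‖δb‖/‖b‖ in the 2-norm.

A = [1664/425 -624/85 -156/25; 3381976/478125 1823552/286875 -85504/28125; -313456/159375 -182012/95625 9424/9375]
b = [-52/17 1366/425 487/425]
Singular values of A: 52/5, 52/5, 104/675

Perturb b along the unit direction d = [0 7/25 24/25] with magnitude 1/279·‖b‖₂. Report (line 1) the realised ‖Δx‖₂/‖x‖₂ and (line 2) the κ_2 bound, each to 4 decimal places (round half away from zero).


0.0082
0.2419

largest singular value 52/5, smallest 104/675
condition number: (52/5) ÷ (104/675) = 67.5000
κ_2(A)·‖δb‖/‖b‖ = 0.2419
solve Ax = b  →  x = [7.8654 -3.6169 9.6805]
2-norm of b is 4.5826; of x, 12.9868
re-solving with b+δb shifts x by Δx of norm 0.1066
realised ‖Δx‖/‖x‖ = 0.0082
so the bound overstates the realised error by a factor of ≈ 29.4732 (computed from the unrounded values)


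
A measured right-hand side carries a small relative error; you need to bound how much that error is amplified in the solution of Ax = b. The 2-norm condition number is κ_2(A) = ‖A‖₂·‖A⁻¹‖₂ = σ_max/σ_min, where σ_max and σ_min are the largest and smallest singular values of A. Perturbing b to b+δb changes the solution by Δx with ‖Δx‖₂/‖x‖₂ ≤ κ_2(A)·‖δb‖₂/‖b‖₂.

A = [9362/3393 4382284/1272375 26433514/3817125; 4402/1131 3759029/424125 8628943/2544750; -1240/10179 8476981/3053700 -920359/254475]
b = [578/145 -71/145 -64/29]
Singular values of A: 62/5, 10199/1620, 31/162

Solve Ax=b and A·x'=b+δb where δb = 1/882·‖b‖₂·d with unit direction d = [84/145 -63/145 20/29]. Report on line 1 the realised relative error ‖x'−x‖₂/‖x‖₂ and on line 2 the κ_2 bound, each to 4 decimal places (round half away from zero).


0.0052
0.0735

from the listed singular values, σ₁ = 62/5, σ_n = 31/162
condition number: (62/5) ÷ (31/162) = 64.8000
bound on ‖Δx‖/‖x‖: κ·ε = 64.8000·1/882 = 0.0735
solve Ax = b  →  x = [-4.7618 1.3458 1.8036]
2-norm of b is 4.5826; of x, 5.2668
δb = ε·‖b‖·d = [0.0030 -0.0023 0.0036]; solving A·Δx = δb gives ‖Δx‖ = 0.0272
relative error = 0.0052
tightness: 0.0052 against a bound of 0.0735 (unrounded ratio ≈ 0.0702)


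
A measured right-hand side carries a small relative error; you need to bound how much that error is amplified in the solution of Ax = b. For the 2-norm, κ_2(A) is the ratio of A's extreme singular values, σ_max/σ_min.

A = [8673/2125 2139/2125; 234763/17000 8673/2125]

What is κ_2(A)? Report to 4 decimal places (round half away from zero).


form AᵀA = [95884489/462400 3495219/57800; 3495219/57800 127674/7225] with trace 4162225/18496 and determinant 140625/18496
eigenvalues of AᵀA: λ = (tr ± √(tr²−4·det))/2 = 225, 625/18496
κ_2(A) = √(λ_max/λ_min) = √(225 / (625/18496)) = 81.6000

81.6000


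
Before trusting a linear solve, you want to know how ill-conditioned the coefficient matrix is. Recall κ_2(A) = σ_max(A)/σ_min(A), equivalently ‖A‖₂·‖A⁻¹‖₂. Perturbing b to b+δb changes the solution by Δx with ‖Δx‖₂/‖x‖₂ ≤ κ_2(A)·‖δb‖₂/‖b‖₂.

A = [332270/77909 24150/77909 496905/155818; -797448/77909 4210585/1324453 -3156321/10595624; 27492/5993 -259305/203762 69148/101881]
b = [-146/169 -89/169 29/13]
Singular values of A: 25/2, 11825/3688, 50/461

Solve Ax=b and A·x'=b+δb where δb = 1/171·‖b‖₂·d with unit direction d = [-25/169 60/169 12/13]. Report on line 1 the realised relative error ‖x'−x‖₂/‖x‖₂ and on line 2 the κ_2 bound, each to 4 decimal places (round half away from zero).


from the listed singular values, σ₁ = 25/2, σ_n = 50/461
κ_2(A) = (25/2) / (50/461) = 115.2500
perturbation bound = 115.2500·1/171 = 0.6740
solve Ax = b  →  x = [-5.0864 -15.7863 8.0659]
‖b‖₂ = 2.4495 and ‖x‖₂ = 18.4428
with δb = [-0.0021 0.0051 0.0132], A·Δx = δb → ‖Δx‖ = 0.1321
dividing the unrounded norms, ‖Δx‖/‖x‖ = 0.0072
tightness: 0.0072 against a bound of 0.6740 (unrounded ratio ≈ 0.0106)

0.0072
0.6740


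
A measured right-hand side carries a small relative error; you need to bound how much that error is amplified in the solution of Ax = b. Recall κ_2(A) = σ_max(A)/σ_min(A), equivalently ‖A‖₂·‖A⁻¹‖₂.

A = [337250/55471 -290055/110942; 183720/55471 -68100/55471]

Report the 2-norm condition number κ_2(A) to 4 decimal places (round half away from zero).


AᵀA = [510348100/10647169 -212532375/10647169; -212532375/10647169 355302225/42588676]; tr = 14181625/252004, det = 90000/63001
solving λ² − 14181625/252004·λ + 90000/63001 = 0 gives λ = 225/4, 1600/63001
σ_max=√(225/4)=(15/2), σ_min=√(1600/63001)=(40/251) → κ = 47.0625

47.0625


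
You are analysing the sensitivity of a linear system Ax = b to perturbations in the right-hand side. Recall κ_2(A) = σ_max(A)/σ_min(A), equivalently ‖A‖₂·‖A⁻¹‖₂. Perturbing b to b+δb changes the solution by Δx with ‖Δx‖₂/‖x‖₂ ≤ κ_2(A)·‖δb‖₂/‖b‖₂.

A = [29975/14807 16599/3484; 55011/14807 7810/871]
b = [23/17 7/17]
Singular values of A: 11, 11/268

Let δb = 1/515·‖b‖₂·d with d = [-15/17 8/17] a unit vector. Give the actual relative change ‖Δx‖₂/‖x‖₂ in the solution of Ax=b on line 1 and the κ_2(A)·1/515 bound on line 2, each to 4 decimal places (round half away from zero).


0.0027
0.5204

from the listed singular values, σ₁ = 11, σ_n = 11/268
κ_2(A) = 11 / (11/268) = 268.0000
perturbation bound = 268.0000·1/515 = 0.5204
solve Ax = b  →  x = [22.5245 -9.2867]
‖b‖ = 1.4142, ‖x‖ = 24.3638
Δx = A⁻¹·δb where δb = 1/515·1.4142·d; ‖Δx‖ = 0.0669
realised ‖Δx‖/‖x‖ = 0.0027
tightness: 0.0027 against a bound of 0.5204 (unrounded ratio ≈ 0.0053)


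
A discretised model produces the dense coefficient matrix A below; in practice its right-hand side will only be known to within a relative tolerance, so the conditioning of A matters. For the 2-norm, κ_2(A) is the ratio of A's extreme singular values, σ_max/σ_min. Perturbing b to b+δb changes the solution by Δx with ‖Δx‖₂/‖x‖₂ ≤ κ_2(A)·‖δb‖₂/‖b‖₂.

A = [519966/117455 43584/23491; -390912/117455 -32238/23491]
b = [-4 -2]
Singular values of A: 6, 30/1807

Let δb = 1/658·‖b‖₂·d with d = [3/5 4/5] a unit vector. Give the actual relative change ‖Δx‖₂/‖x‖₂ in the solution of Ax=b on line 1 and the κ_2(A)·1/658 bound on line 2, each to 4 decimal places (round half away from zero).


σ_max = 6, σ_min = 30/1807
κ = σ_max/σ_min = 6/(30/1807) = 361.4000
worst-case relative error ≤ 361.4000 × 1/658 = 0.5492
solve Ax = b  →  x = [92.3590 -222.5282]
‖b‖ = 4.4721, ‖x‖ = 240.9336
Δx = A⁻¹·δb where δb = 1/658·4.4721·d; ‖Δx‖ = 0.4094
relative error = 0.0017
so the bound overstates the realised error by a factor of ≈ 323.2463 (computed from the unrounded values)

0.0017
0.5492


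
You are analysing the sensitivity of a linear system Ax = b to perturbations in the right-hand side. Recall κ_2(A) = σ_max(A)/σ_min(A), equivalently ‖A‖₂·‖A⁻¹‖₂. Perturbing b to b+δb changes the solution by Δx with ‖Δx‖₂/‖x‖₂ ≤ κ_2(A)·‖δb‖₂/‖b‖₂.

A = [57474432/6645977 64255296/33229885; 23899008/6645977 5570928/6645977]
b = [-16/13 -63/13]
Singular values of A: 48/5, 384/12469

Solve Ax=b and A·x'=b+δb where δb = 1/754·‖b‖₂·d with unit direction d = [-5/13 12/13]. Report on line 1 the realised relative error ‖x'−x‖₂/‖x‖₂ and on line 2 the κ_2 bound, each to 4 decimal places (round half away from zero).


0.0017
0.4134

largest singular value 48/5, smallest 384/12469
κ_2(A) = (48/5) / (384/12469) = 311.7250
κ_2(A)·‖δb‖/‖b‖ = 0.4134
solve Ax = b  →  x = [28.2066 -126.7861]
‖b‖₂ = 5.0000 and ‖x‖₂ = 129.8858
with δb = [-0.0026 0.0061], A·Δx = δb → ‖Δx‖ = 0.2153
relative error = 0.0017
so the bound overstates the realised error by a factor of ≈ 249.3807 (computed from the unrounded values)


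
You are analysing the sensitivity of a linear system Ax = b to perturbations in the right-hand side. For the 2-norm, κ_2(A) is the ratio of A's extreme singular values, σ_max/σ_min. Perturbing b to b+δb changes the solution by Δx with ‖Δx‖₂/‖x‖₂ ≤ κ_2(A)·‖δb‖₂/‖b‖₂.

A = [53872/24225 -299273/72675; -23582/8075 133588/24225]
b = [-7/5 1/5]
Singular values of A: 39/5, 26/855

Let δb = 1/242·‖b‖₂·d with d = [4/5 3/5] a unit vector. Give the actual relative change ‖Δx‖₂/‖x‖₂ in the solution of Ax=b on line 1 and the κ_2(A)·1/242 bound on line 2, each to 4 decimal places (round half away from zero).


0.0058
1.0599

σ_max = 39/5, σ_min = 26/855
condition number: (39/5) ÷ (26/855) = 256.5000
κ_2(A)·‖δb‖/‖b‖ = 1.0599
solve Ax = b  →  x = [-29.0762 -15.3620]
‖b‖₂ = 1.4142 and ‖x‖₂ = 32.8849
δb = ε·‖b‖·d = [0.0047 0.0035]; solving A·Δx = δb gives ‖Δx‖ = 0.1922
realised ‖Δx‖/‖x‖ = 0.0058
tightness: 0.0058 against a bound of 1.0599 (unrounded ratio ≈ 0.0055)


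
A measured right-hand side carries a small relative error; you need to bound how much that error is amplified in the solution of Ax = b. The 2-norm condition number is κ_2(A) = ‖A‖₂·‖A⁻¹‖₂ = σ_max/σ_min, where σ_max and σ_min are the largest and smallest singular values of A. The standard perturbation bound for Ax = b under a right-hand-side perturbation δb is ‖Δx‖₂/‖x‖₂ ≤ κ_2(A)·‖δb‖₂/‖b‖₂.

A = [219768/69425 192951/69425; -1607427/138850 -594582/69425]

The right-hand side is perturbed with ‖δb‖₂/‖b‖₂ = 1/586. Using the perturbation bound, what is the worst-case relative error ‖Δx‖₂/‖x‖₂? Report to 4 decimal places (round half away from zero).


M = AᵀA = [4443221529/30846916 832444857/7711729; 832444857/7711729 625212549/7711729]. tr(M)=6944071725/30846916, det(M)=791015625/30846916
solving λ² − 6944071725/30846916·λ + 791015625/30846916 = 0 gives λ = 225, 3515625/30846916
κ_2(A) = √(λ_max/λ_min) = √(225 / (3515625/30846916)) = 44.4320
bound on ‖Δx‖/‖x‖: κ·ε = 44.4320·1/586 = 0.0758

0.0758


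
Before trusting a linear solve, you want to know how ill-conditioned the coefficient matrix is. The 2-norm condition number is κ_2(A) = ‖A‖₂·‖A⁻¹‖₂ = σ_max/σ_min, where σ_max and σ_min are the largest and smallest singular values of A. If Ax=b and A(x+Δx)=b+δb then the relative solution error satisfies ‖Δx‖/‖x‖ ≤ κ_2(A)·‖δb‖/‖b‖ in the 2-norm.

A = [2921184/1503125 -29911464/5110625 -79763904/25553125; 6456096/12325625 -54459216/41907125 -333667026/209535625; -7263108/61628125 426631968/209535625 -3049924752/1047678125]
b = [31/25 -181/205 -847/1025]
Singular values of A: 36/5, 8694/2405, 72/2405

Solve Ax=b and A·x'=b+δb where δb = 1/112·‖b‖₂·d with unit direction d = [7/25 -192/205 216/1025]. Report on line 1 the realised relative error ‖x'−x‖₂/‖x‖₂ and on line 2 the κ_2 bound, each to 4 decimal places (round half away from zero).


largest singular value 36/5, smallest 72/2405
κ = σ_max/σ_min = (36/5)/(72/2405) = 240.5000
worst-case relative error ≤ 240.5000 × 1/112 = 2.1473
solve Ax = b  →  x = [32.1056 8.0046 4.5826]
‖b‖₂ = 1.7321 and ‖x‖₂ = 33.4042
re-solving with b+δb shifts x by Δx of norm 0.5166
realised ‖Δx‖/‖x‖ = 0.0155
realised/bound (from unrounded values) ≈ 0.0072

0.0155
2.1473


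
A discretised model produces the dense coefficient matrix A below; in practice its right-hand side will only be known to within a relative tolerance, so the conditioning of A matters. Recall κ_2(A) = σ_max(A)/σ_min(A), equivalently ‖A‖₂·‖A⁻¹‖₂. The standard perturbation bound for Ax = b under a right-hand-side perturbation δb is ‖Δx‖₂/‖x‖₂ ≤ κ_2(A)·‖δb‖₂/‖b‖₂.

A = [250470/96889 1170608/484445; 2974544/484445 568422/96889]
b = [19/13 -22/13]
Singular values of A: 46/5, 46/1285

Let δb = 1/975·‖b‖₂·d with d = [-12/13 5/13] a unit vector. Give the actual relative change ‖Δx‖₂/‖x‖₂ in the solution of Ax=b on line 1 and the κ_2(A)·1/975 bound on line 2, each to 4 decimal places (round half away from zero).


0.0011
0.2636

largest singular value 46/5, smallest 46/1285
κ_2(A) = (46/5) / (46/1285) = 257.0000
worst-case relative error ≤ 257.0000 × 1/975 = 0.2636
solve Ax = b  →  x = [38.4520 -40.5322]
2-norm of b is 2.2361; of x, 55.8697
Δx = A⁻¹·δb where δb = 1/975·2.2361·d; ‖Δx‖ = 0.0641
relative error = 0.0011
realised/bound (from unrounded values) ≈ 0.0044


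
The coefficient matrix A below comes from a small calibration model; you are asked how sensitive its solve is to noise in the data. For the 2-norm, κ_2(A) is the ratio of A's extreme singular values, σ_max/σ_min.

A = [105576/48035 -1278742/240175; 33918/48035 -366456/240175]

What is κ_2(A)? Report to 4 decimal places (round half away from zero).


M = AᵀA = [491868900/92294449 -1179471360/92294449; -1179471360/92294449 2831153764/92294449]. tr(M)=19662856/546121, det(M)=90000/546121
eigenvalues of AᵀA: λ = (tr ± √(tr²−4·det))/2 = 36, 2500/546121
so κ_2 = √(36 / (2500/546121)) = 88.6800

88.6800


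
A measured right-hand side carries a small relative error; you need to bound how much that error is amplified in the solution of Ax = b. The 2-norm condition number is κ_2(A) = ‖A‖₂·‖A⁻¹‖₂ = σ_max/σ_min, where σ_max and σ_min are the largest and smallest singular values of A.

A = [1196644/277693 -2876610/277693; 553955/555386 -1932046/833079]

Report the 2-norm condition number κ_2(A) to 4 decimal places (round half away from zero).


AᵀA = [3589942649/183494116 -6461610685/137620587; -6461610685/137620587 46523954536/412861761]; tr = 1292339065/9771876, det = 279841/2442969
char-poly roots: 529/4 and 2116/2442969
so κ_2 = √((529/4) / (2116/2442969)) = 390.7500

390.7500


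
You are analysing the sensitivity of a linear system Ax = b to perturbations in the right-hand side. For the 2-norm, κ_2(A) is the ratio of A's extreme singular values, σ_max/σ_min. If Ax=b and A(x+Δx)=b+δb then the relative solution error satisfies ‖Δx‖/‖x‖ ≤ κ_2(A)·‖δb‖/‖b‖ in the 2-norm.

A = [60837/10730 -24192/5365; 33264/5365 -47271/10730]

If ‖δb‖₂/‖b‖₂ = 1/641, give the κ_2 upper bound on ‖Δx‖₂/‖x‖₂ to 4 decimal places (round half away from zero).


form AᵀA = [9663633/136900 -1809864/34225; -1809864/34225 5440617/136900] with trace 302085/2738 and determinant 194481/21904
char-poly roots: 441/4 and 441/5476
κ_2(A) = √(λ_max/λ_min) = √((441/4) / (441/5476)) = 37.0000
perturbation bound = 37.0000·1/641 = 0.0577

0.0577


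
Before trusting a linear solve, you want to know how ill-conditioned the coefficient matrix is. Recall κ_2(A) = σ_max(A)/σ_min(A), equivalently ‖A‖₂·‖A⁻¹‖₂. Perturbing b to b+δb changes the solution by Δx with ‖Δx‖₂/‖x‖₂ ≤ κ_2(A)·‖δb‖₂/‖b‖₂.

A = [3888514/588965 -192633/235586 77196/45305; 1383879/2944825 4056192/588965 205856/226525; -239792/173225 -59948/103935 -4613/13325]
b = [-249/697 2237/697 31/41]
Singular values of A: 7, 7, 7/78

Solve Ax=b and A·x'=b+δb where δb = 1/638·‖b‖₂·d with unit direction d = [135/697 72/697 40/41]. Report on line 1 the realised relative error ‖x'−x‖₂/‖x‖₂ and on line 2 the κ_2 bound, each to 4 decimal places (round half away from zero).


0.0052
0.1223

σ_max = 7, σ_min = 7/78
κ_2(A) = 7 / (7/78) = 78.0000
bound on ‖Δx‖/‖x‖: κ·ε = 78.0000·1/638 = 0.1223
solve Ax = b  →  x = [-2.9182 -0.7516 10.7371]
‖b‖ = 3.3166, ‖x‖ = 11.1520
with δb = [0.0010 0.0005 0.0051], A·Δx = δb → ‖Δx‖ = 0.0579
relative error = 0.0052
realised/bound (from unrounded values) ≈ 0.0425


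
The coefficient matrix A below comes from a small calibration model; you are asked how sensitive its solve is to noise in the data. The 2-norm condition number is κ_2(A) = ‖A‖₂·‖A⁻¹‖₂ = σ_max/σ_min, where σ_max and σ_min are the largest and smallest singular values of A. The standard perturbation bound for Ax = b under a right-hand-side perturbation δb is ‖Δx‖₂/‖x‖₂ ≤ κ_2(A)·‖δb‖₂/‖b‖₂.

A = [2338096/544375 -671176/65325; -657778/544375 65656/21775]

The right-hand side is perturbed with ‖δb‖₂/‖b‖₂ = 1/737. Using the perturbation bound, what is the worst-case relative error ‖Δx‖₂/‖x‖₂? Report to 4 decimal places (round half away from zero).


0.3409

AᵀA = [726075668/36473125 -1045437008/21883875; -1045437008/21883875 301091456/2626065]; tr = 3397777924/25250625, det = 181063936/631265625
λ_max, λ_min = (3397777924/25250625 ± √11544163304413916176/637594062890625)/2 = 3364/25, 53824/25250625
κ_2(A) = √(λ_max/λ_min) = √((3364/25) / (53824/25250625)) = 251.2500
perturbation bound = 251.2500·1/737 = 0.3409


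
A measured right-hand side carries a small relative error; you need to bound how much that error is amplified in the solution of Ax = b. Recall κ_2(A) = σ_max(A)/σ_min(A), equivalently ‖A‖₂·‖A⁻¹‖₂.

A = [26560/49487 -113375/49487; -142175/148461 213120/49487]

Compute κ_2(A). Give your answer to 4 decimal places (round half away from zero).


M = AᵀA = [91912225/76265289 -45368000/8473921; -45368000/8473921 201640225/8473921]. tr(M)=1134250/45369, det(M)=625/45369
λ_max, λ_min = (1134250/45369 ± √1286409640000/2058346161)/2 = 25, 25/45369
κ_2(A) = √(λ_max/λ_min) = √(25 / (25/45369)) = 213.0000

213.0000


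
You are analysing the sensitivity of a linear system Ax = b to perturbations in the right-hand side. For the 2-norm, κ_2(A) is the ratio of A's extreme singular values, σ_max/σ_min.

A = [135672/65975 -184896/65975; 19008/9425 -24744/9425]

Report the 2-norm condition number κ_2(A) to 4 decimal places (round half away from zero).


AᵀA = [8587584/1035125 -11446272/1035125; -11446272/1035125 15264576/1035125]; tr = 4770432/207025, det = 331776/5175625
solving λ² − 4770432/207025·λ + 331776/5175625 = 0 gives λ = 576/25, 576/207025
κ = σ_max/σ_min = (24/5)/(24/455) = 91.0000

91.0000


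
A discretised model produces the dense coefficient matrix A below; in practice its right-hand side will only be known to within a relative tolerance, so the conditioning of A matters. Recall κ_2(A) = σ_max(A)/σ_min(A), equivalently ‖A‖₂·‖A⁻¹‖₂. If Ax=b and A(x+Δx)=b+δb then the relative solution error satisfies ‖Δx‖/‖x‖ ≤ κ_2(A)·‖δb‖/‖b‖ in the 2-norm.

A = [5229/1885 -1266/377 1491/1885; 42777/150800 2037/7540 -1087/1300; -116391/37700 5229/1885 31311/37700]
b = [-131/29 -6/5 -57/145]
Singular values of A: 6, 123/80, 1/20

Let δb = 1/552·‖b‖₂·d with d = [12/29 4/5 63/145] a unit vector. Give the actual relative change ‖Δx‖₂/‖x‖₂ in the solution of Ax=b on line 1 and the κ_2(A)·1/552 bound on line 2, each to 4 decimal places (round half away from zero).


σ_max = 6, σ_min = 1/20
κ = σ_max/σ_min = 6/(1/20) = 120.0000
bound on ‖Δx‖/‖x‖: κ·ε = 120.0000·1/552 = 0.2174
solve Ax = b  →  x = [-40.0886 -37.4892 -24.2777]
‖b‖ = 4.6904, ‖x‖ = 60.0162
Δx = A⁻¹·δb where δb = 1/552·4.6904·d; ‖Δx‖ = 0.1699
realised ‖Δx‖/‖x‖ = 0.0028
so the bound overstates the realised error by a factor of ≈ 76.7730 (computed from the unrounded values)

0.0028
0.2174


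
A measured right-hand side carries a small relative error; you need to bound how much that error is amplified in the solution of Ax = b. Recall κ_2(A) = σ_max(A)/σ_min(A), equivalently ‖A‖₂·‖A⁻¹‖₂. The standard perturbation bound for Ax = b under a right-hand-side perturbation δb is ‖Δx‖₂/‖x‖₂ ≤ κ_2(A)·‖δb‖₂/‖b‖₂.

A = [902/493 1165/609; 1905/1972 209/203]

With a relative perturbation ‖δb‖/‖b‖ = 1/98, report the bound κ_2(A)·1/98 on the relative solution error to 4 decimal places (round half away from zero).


form AᵀA = [57601/13456 317515/70644; 317515/70644 1750354/370881] with trace 63505/7056 and determinant 1/784
solving λ² − 63505/7056·λ + 1/784 = 0 gives λ = 9, 1/7056
so κ_2 = √(9 / (1/7056)) = 252.0000
perturbation bound = 252.0000·1/98 = 2.5714

2.5714


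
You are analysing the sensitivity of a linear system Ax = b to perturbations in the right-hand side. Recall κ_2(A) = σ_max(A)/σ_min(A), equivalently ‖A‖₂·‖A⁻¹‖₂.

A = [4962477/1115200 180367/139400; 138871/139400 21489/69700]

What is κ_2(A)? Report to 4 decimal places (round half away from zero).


form AᵀA = [15383954713/739840000 560865123/92480000; 560865123/92480000 20451733/11560000] with trace 26708585/1183744 and determinant 130321/18939904
char-poly roots: 361/16 and 361/1183744
κ = σ_max/σ_min = (19/4)/(19/1088) = 272.0000

272.0000
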